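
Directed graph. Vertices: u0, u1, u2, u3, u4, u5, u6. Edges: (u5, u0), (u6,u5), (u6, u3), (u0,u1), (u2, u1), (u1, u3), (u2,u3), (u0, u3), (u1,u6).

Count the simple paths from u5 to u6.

u5→u0→u1→u6

1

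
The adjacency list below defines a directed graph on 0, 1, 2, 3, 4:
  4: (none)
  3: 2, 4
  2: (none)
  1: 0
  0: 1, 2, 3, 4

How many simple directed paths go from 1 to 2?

1→0→2
1→0→3→2

2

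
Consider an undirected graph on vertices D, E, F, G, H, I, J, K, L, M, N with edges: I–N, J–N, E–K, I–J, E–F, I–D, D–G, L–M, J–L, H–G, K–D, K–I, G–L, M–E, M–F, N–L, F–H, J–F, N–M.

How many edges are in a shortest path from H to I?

3

Distance 0: H.
Distance 1: F, G.
Distance 2: D, E, J, L, M.
Distance 3: I, K, N — contains I.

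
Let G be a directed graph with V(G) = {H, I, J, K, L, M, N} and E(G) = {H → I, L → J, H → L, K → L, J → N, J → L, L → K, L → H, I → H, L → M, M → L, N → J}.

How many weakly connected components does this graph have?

1

From H: component {H, I, J, K, L, M, N}.
That's 1 component.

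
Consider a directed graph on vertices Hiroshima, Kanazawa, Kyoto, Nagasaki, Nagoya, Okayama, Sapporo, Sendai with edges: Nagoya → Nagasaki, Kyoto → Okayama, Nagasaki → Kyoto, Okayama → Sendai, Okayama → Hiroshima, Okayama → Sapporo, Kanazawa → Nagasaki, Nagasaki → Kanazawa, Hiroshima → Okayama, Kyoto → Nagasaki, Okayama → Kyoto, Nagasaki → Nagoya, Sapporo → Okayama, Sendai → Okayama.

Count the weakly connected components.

From Hiroshima: component {Hiroshima, Kanazawa, Kyoto, Nagasaki, Nagoya, Okayama, Sapporo, Sendai}.
That's 1 component.

1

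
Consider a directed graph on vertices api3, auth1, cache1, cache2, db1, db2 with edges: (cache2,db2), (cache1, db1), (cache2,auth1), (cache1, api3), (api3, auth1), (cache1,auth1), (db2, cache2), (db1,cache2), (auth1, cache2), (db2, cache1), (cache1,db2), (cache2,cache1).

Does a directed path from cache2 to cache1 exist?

Yes

Explore from cache2.
Distance 1: reach auth1, cache1, db2.
Found cache1.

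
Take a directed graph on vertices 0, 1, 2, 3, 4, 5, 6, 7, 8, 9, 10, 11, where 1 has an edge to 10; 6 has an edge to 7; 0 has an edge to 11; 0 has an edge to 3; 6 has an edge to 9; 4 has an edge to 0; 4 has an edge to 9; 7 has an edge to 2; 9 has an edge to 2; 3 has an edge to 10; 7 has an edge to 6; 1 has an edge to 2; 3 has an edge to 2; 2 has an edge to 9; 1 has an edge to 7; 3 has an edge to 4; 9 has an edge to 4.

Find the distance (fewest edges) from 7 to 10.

6

Distance 0: 7.
Distance 1: 2, 6.
Distance 2: 9.
Distance 3: 4.
Distance 4: 0.
Distance 5: 3, 11.
Distance 6: 10 — contains 10.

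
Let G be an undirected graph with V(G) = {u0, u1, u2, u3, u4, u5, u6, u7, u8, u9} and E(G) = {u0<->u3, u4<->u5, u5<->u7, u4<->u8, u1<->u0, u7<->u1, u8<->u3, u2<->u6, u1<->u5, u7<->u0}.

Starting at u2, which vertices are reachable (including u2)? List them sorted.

u2, u6

Start at u2.
Its neighbours: u6.
Nothing further is reachable.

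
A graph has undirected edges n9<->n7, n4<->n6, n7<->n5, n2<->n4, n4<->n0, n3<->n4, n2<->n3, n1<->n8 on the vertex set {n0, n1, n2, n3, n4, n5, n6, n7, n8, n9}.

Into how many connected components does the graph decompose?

From n0: component {n0, n2, n3, n4, n6}.
From n1: component {n1, n8}.
From n5: component {n5, n7, n9}.
That's 3 components.

3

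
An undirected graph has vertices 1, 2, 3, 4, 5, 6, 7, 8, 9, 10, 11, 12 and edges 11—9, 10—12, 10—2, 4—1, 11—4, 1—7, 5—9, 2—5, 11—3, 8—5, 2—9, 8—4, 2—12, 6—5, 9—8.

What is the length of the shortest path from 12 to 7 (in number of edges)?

Distance 0: 12.
Distance 1: 2, 10.
Distance 2: 5, 9.
Distance 3: 6, 8, 11.
Distance 4: 3, 4.
Distance 5: 1.
Distance 6: 7 — contains 7.

6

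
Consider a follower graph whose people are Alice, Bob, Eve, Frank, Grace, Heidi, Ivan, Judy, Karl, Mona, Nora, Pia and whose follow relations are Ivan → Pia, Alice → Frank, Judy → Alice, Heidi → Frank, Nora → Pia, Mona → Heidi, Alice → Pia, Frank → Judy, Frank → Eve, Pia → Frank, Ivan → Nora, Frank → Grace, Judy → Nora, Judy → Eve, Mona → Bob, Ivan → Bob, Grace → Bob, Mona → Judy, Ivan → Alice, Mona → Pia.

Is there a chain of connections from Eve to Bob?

No

Eve has no outgoing edges, so nothing is reachable from it.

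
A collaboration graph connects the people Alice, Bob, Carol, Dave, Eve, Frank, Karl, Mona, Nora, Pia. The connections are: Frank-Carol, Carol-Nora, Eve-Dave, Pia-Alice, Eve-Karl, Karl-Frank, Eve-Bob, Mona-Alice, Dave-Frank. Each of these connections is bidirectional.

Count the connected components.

2

From Alice: component {Alice, Mona, Pia}.
From Bob: component {Bob, Carol, Dave, Eve, Frank, Karl, Nora}.
That's 2 components.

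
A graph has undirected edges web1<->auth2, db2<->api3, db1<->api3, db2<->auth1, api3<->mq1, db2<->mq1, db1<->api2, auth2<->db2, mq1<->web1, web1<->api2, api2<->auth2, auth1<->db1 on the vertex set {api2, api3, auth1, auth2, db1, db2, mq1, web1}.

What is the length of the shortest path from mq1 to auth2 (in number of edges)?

Distance 0: mq1.
Distance 1: api3, db2, web1.
Distance 2: api2, auth1, auth2, db1 — contains auth2.

2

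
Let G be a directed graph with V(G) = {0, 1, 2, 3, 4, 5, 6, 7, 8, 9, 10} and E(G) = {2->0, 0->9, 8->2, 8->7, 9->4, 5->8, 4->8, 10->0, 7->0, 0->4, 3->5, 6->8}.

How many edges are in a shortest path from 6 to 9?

4

Distance 0: 6.
Distance 1: 8.
Distance 2: 2, 7.
Distance 3: 0.
Distance 4: 4, 9 — contains 9.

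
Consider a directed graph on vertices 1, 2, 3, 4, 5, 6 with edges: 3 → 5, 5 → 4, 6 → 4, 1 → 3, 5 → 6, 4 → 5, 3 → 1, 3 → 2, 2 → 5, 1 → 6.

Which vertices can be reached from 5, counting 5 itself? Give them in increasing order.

Start at 5.
Its neighbours: 4, 6.
Nothing further is reachable.

4, 5, 6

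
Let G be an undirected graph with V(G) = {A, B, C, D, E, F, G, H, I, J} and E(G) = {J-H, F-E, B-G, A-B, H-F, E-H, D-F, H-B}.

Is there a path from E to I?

No

Explore from E.
Distance 1: reach F, H.
Distance 2: reach B, D, J.
Distance 3: reach A, G.
The search is exhausted without reaching I; it lies in a different component.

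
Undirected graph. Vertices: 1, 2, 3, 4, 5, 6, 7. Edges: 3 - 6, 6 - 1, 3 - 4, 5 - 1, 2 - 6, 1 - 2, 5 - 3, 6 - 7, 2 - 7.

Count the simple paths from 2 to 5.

6

2–1–5
2–1–6–3–5
2–6–1–5
2–6–3–5
2–7–6–1–5
2–7–6–3–5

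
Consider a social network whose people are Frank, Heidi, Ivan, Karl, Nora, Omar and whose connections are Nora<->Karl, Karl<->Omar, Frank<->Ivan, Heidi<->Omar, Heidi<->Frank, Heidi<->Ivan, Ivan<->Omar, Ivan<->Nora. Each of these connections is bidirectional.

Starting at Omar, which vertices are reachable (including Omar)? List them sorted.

Frank, Heidi, Ivan, Karl, Nora, Omar

Start at Omar.
Its neighbours: Heidi, Ivan, Karl.
Then their neighbours: Frank, Nora.
Every vertex is now reached.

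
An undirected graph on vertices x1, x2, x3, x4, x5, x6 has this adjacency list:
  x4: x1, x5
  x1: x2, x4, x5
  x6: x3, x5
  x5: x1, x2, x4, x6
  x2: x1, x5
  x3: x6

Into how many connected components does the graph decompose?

1

From x1: component {x1, x2, x3, x4, x5, x6}.
That's 1 component.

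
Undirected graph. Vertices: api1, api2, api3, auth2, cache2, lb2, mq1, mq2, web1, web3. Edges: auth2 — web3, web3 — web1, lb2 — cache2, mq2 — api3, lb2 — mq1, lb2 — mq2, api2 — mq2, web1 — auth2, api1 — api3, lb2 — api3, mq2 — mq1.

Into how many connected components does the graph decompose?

From api1: component {api1, api2, api3, cache2, lb2, mq1, mq2}.
From auth2: component {auth2, web1, web3}.
That's 2 components.

2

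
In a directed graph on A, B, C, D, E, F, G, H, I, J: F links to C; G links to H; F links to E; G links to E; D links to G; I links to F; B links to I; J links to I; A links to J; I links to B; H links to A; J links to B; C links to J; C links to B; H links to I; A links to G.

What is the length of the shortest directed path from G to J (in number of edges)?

3

Distance 0: G.
Distance 1: E, H.
Distance 2: A, I.
Distance 3: B, F, J — contains J.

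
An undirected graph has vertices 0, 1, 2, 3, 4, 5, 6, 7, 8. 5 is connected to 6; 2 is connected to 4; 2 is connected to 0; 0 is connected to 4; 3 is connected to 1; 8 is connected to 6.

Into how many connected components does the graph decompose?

From 0: component {0, 2, 4}.
From 1: component {1, 3}.
From 5: component {5, 6, 8}.
From 7: component {7}.
That's 4 components.

4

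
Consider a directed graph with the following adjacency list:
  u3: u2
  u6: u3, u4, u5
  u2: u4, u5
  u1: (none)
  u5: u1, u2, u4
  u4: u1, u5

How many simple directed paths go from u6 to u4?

u6→u3→u2→u4
u6→u3→u2→u5→u4
u6→u4
u6→u5→u2→u4
u6→u5→u4

5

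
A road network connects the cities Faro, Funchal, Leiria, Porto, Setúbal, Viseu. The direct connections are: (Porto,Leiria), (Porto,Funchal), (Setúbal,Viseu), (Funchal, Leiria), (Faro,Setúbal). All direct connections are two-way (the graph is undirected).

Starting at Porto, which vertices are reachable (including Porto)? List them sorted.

Funchal, Leiria, Porto

Start at Porto.
Its neighbours: Funchal, Leiria.
Nothing further is reachable.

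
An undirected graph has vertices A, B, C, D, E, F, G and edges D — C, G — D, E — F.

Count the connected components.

From A: component {A}.
From B: component {B}.
From C: component {C, D, G}.
From E: component {E, F}.
That's 4 components.

4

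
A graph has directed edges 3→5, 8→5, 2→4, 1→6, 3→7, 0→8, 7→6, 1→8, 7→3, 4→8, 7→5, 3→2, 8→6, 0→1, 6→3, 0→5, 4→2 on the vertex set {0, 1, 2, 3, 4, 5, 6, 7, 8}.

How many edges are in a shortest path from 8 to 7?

Distance 0: 8.
Distance 1: 5, 6.
Distance 2: 3.
Distance 3: 2, 7 — contains 7.

3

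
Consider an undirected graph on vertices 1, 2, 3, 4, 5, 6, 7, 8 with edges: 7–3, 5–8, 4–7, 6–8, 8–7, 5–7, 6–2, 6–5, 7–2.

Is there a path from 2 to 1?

No

Explore from 2.
Distance 1: reach 6, 7.
Distance 2: reach 3, 4, 5, 8.
The search is exhausted without reaching 1; it lies in a different component.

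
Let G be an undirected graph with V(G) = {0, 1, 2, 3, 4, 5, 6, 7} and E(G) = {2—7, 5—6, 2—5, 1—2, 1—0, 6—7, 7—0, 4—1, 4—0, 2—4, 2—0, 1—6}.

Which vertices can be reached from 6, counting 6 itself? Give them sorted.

0, 1, 2, 4, 5, 6, 7

Start at 6.
Its neighbours: 1, 5, 7.
Then their neighbours: 0, 2, 4.
Nothing further is reachable.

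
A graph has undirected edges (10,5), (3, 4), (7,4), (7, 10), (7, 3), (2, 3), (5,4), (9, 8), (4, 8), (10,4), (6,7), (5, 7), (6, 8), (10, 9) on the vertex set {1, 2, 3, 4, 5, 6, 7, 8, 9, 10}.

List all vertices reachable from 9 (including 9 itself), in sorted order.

Start at 9.
Its neighbours: 8, 10.
Then their neighbours: 4, 5, 6, 7.
Then next layer: 3.
Then next layer: 2.
Nothing further is reachable.

2, 3, 4, 5, 6, 7, 8, 9, 10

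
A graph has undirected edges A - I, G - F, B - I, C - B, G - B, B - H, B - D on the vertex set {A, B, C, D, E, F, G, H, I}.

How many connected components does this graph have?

From A: component {A, B, C, D, F, G, H, I}.
From E: component {E}.
That's 2 components.

2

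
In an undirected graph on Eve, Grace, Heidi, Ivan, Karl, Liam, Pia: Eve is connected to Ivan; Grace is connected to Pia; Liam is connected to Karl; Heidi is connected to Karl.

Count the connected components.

From Eve: component {Eve, Ivan}.
From Grace: component {Grace, Pia}.
From Heidi: component {Heidi, Karl, Liam}.
That's 3 components.

3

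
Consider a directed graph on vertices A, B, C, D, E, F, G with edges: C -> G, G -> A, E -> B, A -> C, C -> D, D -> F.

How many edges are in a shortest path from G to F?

Distance 0: G.
Distance 1: A.
Distance 2: C.
Distance 3: D.
Distance 4: F — contains F.

4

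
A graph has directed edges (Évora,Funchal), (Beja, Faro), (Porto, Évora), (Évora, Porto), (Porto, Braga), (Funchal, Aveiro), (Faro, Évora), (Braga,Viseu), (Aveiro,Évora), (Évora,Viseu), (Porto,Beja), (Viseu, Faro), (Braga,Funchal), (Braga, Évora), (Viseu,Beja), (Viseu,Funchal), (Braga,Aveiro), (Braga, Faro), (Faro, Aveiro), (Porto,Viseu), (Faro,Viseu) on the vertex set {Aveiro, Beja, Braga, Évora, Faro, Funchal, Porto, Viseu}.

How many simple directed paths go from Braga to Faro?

19

Braga→Aveiro→Évora→Porto→Beja→Faro
Braga→Aveiro→Évora→Porto→Viseu→Beja→Faro
Braga→Aveiro→Évora→Porto→Viseu→Faro
Braga→Aveiro→Évora→Viseu→Beja→Faro
Braga→Aveiro→Évora→Viseu→Faro
Braga→Évora→Porto→Beja→Faro
Braga→Évora→Porto→Viseu→Beja→Faro
Braga→Évora→Porto→Viseu→Faro
... and 11 more.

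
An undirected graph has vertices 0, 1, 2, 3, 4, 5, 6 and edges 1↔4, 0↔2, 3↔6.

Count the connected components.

From 0: component {0, 2}.
From 1: component {1, 4}.
From 3: component {3, 6}.
From 5: component {5}.
That's 4 components.

4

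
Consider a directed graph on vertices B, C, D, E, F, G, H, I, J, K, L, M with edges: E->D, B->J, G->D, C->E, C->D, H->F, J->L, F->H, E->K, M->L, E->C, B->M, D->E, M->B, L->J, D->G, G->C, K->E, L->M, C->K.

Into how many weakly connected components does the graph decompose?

4

From B: component {B, J, L, M}.
From C: component {C, D, E, G, K}.
From F: component {F, H}.
From I: component {I}.
That's 4 components.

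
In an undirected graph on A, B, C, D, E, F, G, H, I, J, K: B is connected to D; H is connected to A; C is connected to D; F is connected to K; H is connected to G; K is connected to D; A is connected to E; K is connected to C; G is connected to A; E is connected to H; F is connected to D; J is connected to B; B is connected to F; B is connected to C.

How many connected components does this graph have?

From A: component {A, E, G, H}.
From B: component {B, C, D, F, J, K}.
From I: component {I}.
That's 3 components.

3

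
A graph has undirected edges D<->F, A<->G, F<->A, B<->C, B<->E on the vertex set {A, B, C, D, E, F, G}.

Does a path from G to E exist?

No

Explore from G.
Distance 1: reach A.
Distance 2: reach F.
Distance 3: reach D.
The search is exhausted without reaching E; it lies in a different component.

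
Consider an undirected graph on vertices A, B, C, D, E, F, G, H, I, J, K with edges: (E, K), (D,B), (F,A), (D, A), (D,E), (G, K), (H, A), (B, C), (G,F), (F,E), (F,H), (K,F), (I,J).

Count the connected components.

From A: component {A, B, C, D, E, F, G, H, K}.
From I: component {I, J}.
That's 2 components.

2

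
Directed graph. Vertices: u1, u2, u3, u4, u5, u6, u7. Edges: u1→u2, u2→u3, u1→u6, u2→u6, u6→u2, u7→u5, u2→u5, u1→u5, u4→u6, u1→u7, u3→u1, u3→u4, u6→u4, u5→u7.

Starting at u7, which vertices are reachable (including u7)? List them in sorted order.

u5, u7

Start at u7.
Its neighbours: u5.
Nothing further is reachable.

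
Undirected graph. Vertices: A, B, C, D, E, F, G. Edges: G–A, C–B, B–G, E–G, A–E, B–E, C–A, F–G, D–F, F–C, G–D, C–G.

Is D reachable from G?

Explore from G.
Distance 1: reach A, B, C, D, E, F.
Found D.

Yes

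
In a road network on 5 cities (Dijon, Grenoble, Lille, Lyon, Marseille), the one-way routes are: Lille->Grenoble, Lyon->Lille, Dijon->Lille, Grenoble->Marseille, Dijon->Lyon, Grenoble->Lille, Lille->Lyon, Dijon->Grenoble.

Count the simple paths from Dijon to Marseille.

3

Dijon→Grenoble→Marseille
Dijon→Lille→Grenoble→Marseille
Dijon→Lyon→Lille→Grenoble→Marseille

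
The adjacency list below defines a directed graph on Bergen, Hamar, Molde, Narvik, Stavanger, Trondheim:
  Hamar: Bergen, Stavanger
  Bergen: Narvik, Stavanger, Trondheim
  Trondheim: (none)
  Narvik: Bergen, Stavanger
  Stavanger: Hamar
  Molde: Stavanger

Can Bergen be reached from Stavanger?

Explore from Stavanger.
Distance 1: reach Hamar.
Distance 2: reach Bergen.
Found Bergen.

Yes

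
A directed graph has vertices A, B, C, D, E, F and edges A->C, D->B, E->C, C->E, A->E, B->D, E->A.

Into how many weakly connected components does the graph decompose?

3

From A: component {A, C, E}.
From B: component {B, D}.
From F: component {F}.
That's 3 components.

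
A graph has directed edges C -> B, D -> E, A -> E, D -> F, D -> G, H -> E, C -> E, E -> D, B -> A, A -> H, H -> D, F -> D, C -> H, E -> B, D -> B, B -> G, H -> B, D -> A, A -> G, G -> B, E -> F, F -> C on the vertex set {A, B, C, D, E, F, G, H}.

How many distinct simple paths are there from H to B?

H→B
H→D→A→E→B
H→D→A→E→F→C→B
H→D→A→G→B
H→D→B
H→D→E→B
H→D→E→F→C→B
H→D→F→C→B
... and 11 more.

19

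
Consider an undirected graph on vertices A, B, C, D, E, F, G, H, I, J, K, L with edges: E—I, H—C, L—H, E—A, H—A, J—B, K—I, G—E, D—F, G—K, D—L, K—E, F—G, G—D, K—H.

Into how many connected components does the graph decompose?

From A: component {A, C, D, E, F, G, H, I, K, L}.
From B: component {B, J}.
That's 2 components.

2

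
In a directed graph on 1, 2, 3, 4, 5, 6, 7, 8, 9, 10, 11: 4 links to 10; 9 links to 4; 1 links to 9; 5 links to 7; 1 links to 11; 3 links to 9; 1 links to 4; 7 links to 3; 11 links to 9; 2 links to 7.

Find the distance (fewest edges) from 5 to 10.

5

Distance 0: 5.
Distance 1: 7.
Distance 2: 3.
Distance 3: 9.
Distance 4: 4.
Distance 5: 10 — contains 10.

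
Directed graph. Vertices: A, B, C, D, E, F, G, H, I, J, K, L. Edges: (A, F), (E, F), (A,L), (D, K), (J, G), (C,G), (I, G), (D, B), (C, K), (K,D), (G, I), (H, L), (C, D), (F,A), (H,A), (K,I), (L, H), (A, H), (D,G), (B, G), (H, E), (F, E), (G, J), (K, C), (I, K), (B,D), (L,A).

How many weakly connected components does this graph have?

2

From A: component {A, E, F, H, L}.
From B: component {B, C, D, G, I, J, K}.
That's 2 components.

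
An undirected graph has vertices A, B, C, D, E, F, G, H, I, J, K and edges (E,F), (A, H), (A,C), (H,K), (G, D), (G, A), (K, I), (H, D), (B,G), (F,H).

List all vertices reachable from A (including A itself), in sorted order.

Start at A.
Its neighbours: C, G, H.
Then their neighbours: B, D, F, K.
Then next layer: E, I.
Nothing further is reachable.

A, B, C, D, E, F, G, H, I, K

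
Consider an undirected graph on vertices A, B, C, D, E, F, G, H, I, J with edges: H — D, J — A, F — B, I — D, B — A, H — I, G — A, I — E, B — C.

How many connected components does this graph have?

2

From A: component {A, B, C, F, G, J}.
From D: component {D, E, H, I}.
That's 2 components.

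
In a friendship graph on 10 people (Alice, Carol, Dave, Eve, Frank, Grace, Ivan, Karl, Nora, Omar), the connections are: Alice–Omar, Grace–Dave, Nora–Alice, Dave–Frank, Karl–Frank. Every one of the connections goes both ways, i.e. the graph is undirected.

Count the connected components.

5

From Alice: component {Alice, Nora, Omar}.
From Carol: component {Carol}.
From Dave: component {Dave, Frank, Grace, Karl}.
From Eve: component {Eve}.
From Ivan: component {Ivan}.
That's 5 components.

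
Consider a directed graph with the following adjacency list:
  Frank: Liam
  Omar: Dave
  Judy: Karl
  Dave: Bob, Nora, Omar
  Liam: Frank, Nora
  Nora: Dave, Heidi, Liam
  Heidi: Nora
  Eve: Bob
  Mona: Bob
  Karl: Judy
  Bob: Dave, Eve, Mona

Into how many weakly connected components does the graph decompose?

From Bob: component {Bob, Dave, Eve, Frank, Heidi, Liam, Mona, Nora, Omar}.
From Judy: component {Judy, Karl}.
That's 2 components.

2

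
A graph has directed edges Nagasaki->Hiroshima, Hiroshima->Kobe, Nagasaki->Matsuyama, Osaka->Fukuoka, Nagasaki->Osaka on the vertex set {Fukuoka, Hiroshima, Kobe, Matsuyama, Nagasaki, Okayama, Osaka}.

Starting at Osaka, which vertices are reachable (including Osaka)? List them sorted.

Fukuoka, Osaka

Start at Osaka.
Its neighbours: Fukuoka.
Nothing further is reachable.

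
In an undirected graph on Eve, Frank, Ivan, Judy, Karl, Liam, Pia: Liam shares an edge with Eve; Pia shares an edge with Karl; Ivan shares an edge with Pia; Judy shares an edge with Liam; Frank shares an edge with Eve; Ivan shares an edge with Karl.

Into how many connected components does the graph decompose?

2

From Eve: component {Eve, Frank, Judy, Liam}.
From Ivan: component {Ivan, Karl, Pia}.
That's 2 components.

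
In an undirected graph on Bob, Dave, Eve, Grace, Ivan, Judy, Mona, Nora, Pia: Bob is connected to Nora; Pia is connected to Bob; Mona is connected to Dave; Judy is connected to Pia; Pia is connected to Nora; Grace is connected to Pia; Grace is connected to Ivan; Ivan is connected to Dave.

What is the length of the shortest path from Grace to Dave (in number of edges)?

2

Distance 0: Grace.
Distance 1: Ivan, Pia.
Distance 2: Bob, Dave, Judy, Nora — contains Dave.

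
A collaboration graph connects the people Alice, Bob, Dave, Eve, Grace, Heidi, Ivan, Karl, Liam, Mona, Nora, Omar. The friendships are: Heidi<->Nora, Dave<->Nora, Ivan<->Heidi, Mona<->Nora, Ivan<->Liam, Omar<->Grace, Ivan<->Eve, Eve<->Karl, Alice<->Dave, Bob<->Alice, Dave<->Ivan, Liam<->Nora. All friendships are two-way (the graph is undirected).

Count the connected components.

2

From Alice: component {Alice, Bob, Dave, Eve, Heidi, Ivan, Karl, Liam, Mona, Nora}.
From Grace: component {Grace, Omar}.
That's 2 components.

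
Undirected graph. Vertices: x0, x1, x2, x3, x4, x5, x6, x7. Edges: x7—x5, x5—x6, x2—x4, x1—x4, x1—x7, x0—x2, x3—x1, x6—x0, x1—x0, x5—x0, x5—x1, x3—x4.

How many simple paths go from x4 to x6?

x4–x1–x0–x5–x6
x4–x1–x0–x6
x4–x1–x5–x0–x6
x4–x1–x5–x6
x4–x1–x7–x5–x0–x6
x4–x1–x7–x5–x6
x4–x2–x0–x1–x5–x6
x4–x2–x0–x1–x7–x5–x6
... and 8 more.

16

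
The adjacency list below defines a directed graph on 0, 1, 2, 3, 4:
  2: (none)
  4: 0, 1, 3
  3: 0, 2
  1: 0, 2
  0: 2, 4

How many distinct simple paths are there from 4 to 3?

1

4→3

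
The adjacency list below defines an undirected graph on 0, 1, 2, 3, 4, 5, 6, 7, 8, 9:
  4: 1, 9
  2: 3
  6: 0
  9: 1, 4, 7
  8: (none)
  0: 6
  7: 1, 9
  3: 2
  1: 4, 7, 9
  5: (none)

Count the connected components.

From 0: component {0, 6}.
From 1: component {1, 4, 7, 9}.
From 2: component {2, 3}.
From 5: component {5}.
From 8: component {8}.
That's 5 components.

5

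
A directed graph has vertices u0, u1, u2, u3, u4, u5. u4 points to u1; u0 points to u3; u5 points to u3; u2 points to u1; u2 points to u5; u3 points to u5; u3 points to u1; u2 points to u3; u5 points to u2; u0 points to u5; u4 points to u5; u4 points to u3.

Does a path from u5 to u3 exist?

Explore from u5.
Distance 1: reach u2, u3.
Found u3.

Yes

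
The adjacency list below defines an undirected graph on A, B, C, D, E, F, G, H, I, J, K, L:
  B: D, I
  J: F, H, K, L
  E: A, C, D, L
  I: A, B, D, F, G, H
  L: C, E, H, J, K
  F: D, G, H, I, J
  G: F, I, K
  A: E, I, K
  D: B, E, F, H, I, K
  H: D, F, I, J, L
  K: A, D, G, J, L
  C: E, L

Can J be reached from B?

Yes

Explore from B.
Distance 1: reach D, I.
Distance 2: reach A, E, F, G, H, K.
Distance 3: reach C, J, L.
Found J.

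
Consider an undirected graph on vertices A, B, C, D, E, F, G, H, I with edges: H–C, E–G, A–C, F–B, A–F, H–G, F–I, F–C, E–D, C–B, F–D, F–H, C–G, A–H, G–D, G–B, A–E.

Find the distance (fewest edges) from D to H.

Distance 0: D.
Distance 1: E, F, G.
Distance 2: A, B, C, H, I — contains H.

2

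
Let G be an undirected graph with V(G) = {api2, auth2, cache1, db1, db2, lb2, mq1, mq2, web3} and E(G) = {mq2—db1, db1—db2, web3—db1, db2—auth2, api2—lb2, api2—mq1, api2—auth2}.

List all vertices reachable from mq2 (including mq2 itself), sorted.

api2, auth2, db1, db2, lb2, mq1, mq2, web3

Start at mq2.
Its neighbours: db1.
Then their neighbours: db2, web3.
Then next layer: auth2.
Then next layer: api2.
Then next layer: lb2, mq1.
Nothing further is reachable.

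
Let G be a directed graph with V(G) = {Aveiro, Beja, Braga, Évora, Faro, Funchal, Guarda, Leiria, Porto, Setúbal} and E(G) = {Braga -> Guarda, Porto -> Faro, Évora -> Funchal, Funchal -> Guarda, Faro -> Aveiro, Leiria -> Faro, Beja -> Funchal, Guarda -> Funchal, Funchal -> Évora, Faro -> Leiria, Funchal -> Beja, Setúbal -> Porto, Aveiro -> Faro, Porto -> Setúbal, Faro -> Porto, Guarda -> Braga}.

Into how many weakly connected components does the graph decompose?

2

From Aveiro: component {Aveiro, Faro, Leiria, Porto, Setúbal}.
From Beja: component {Beja, Braga, Évora, Funchal, Guarda}.
That's 2 components.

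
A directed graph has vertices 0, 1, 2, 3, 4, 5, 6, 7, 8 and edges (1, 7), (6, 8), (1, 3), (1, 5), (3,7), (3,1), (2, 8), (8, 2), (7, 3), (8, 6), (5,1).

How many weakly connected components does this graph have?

From 0: component {0}.
From 1: component {1, 3, 5, 7}.
From 2: component {2, 6, 8}.
From 4: component {4}.
That's 4 components.

4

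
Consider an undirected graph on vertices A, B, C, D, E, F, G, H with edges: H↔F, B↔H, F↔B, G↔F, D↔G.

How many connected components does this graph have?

From A: component {A}.
From B: component {B, D, F, G, H}.
From C: component {C}.
From E: component {E}.
That's 4 components.

4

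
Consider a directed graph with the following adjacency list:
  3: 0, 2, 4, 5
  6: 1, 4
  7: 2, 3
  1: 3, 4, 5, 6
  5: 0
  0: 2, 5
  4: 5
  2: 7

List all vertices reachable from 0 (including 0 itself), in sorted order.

Start at 0.
Its neighbours: 2, 5.
Then their neighbours: 7.
Then next layer: 3.
Then next layer: 4.
Nothing further is reachable.

0, 2, 3, 4, 5, 7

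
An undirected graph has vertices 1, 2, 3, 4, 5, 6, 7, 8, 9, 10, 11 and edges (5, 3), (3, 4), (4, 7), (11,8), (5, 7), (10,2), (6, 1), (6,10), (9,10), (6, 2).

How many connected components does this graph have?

From 1: component {1, 2, 6, 9, 10}.
From 3: component {3, 4, 5, 7}.
From 8: component {8, 11}.
That's 3 components.

3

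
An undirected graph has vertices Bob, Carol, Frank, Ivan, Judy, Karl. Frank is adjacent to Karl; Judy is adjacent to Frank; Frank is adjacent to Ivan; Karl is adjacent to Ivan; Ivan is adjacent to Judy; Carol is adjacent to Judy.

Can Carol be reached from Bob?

No

Bob has no edges, so nothing is reachable from it.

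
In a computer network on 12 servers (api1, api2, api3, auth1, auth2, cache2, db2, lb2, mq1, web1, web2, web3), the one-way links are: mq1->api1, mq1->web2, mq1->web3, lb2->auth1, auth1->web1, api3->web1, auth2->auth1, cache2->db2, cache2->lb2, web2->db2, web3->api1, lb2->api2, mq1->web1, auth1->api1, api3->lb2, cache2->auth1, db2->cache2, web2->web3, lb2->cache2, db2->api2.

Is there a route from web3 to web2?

No

Explore from web3.
Distance 1: reach api1.
The search from web3 is exhausted; no directed path reaches web2.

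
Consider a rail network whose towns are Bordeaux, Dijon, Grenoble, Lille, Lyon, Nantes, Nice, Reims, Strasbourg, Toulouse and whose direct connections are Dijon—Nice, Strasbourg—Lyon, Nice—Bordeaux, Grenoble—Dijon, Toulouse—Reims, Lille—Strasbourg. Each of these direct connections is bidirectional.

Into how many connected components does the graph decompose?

4

From Bordeaux: component {Bordeaux, Dijon, Grenoble, Nice}.
From Lille: component {Lille, Lyon, Strasbourg}.
From Nantes: component {Nantes}.
From Reims: component {Reims, Toulouse}.
That's 4 components.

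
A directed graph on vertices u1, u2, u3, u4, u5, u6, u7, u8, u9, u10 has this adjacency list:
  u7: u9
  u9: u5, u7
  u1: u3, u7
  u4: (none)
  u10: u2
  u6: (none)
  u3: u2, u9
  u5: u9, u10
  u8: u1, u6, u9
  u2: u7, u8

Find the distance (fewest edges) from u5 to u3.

5

Distance 0: u5.
Distance 1: u9, u10.
Distance 2: u2, u7.
Distance 3: u8.
Distance 4: u1, u6.
Distance 5: u3 — contains u3.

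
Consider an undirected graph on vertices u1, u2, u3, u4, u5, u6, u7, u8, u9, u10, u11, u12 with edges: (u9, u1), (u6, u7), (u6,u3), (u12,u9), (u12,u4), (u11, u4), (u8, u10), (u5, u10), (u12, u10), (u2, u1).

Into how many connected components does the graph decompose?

From u1: component {u1, u2, u4, u5, u8, u9, u10, u11, u12}.
From u3: component {u3, u6, u7}.
That's 2 components.

2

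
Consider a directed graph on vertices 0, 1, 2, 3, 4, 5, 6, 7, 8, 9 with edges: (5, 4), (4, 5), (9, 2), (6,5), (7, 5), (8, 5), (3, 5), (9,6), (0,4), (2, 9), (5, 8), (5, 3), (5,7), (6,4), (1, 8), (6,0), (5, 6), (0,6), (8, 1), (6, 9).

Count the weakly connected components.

1

From 0: component {0, 1, 2, 3, 4, 5, 6, 7, 8, 9}.
That's 1 component.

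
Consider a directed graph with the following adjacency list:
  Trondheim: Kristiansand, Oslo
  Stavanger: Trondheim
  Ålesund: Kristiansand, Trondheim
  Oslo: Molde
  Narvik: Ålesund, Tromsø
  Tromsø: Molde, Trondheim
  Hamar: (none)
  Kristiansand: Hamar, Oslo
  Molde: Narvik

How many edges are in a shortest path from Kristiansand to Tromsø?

4

Distance 0: Kristiansand.
Distance 1: Hamar, Oslo.
Distance 2: Molde.
Distance 3: Narvik.
Distance 4: Ålesund, Tromsø — contains Tromsø.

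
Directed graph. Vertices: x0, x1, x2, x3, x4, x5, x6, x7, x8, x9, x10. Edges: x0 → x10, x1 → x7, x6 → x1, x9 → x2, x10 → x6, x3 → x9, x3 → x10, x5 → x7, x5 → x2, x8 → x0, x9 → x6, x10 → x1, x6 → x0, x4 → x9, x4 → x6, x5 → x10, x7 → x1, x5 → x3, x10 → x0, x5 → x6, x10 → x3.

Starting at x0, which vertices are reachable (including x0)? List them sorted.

Start at x0.
Its neighbours: x10.
Then their neighbours: x1, x3, x6.
Then next layer: x7, x9.
Then next layer: x2.
Nothing further is reachable.

x0, x1, x2, x3, x6, x7, x9, x10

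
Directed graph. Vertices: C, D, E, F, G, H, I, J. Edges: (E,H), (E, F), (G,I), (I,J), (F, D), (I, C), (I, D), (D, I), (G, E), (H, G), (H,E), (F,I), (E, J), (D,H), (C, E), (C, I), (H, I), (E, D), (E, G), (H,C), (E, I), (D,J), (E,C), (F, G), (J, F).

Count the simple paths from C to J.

C→E→D→H→G→I→J
C→E→D→H→I→J
C→E→D→I→J
C→E→D→J
C→E→F→D→H→G→I→J
C→E→F→D→H→I→J
C→E→F→D→I→J
C→E→F→D→J
... and 17 more.

25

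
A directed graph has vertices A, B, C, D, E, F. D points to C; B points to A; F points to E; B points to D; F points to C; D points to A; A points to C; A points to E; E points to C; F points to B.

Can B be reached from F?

Yes

Explore from F.
Distance 1: reach B, C, E.
Found B.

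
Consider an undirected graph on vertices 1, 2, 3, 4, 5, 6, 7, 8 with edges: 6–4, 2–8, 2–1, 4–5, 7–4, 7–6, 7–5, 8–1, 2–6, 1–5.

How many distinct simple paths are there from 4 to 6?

4–5–1–2–6
4–5–1–8–2–6
4–5–7–6
4–6
4–7–5–1–2–6
4–7–5–1–8–2–6
4–7–6

7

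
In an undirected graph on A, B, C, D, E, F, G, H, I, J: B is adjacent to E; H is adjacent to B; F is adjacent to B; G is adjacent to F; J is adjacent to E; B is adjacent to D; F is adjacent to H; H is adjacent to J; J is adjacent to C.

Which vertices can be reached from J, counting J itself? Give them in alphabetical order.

B, C, D, E, F, G, H, J

Start at J.
Its neighbours: C, E, H.
Then their neighbours: B, F.
Then next layer: D, G.
Nothing further is reachable.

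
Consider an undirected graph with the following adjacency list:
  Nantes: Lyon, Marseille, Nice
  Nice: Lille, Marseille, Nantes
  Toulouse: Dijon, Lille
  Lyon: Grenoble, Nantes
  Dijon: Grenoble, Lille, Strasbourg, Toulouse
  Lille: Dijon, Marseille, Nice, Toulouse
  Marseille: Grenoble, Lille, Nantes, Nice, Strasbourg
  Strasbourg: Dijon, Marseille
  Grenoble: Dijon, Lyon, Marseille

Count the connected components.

1

From Dijon: component {Dijon, Grenoble, Lille, Lyon, Marseille, Nantes, Nice, Strasbourg, Toulouse}.
That's 1 component.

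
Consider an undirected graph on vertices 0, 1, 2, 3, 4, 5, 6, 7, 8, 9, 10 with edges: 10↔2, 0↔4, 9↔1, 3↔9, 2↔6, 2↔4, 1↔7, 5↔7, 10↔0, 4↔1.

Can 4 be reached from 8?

8 has no edges, so nothing is reachable from it.

No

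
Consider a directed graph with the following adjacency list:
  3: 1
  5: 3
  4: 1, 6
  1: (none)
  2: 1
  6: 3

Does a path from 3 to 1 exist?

Explore from 3.
Distance 1: reach 1.
Found 1.

Yes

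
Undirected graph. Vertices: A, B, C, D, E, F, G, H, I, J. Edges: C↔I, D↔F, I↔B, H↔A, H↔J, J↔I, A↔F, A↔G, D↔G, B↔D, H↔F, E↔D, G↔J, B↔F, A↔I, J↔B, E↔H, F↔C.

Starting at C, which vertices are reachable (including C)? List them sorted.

A, B, C, D, E, F, G, H, I, J

Start at C.
Its neighbours: F, I.
Then their neighbours: A, B, D, H, J.
Then next layer: E, G.
Every vertex is now reached.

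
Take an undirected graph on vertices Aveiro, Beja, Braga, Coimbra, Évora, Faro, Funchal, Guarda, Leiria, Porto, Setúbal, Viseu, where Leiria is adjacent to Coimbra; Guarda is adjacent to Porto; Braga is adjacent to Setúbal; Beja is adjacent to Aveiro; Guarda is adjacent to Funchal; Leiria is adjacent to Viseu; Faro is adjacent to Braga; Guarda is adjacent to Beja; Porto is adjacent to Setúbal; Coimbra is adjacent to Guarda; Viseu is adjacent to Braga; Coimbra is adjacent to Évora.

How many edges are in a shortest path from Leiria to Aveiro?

4

Distance 0: Leiria.
Distance 1: Coimbra, Viseu.
Distance 2: Braga, Évora, Guarda.
Distance 3: Beja, Faro, Funchal, Porto, Setúbal.
Distance 4: Aveiro — contains Aveiro.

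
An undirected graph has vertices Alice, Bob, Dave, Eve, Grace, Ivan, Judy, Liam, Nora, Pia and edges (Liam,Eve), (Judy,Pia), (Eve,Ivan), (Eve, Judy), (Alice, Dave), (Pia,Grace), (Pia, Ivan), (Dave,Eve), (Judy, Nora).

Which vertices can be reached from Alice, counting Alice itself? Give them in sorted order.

Alice, Dave, Eve, Grace, Ivan, Judy, Liam, Nora, Pia

Start at Alice.
Its neighbours: Dave.
Then their neighbours: Eve.
Then next layer: Ivan, Judy, Liam.
Then next layer: Nora, Pia.
Then next layer: Grace.
Nothing further is reachable.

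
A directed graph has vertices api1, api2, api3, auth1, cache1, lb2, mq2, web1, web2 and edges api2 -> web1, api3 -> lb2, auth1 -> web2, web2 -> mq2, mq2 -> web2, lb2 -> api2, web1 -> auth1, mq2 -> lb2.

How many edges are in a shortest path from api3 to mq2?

Distance 0: api3.
Distance 1: lb2.
Distance 2: api2.
Distance 3: web1.
Distance 4: auth1.
Distance 5: web2.
Distance 6: mq2 — contains mq2.

6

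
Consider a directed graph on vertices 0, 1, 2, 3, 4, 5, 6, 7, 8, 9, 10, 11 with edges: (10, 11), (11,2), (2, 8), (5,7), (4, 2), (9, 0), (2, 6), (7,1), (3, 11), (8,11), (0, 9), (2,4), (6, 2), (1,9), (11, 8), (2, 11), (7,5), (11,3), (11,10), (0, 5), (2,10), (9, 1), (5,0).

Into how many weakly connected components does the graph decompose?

From 0: component {0, 1, 5, 7, 9}.
From 2: component {2, 3, 4, 6, 8, 10, 11}.
That's 2 components.

2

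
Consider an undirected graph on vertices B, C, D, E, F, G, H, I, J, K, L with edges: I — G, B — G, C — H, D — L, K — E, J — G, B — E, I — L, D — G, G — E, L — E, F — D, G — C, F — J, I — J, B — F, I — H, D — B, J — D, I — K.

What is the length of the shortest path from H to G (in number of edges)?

Distance 0: H.
Distance 1: C, I.
Distance 2: G, J, K, L — contains G.

2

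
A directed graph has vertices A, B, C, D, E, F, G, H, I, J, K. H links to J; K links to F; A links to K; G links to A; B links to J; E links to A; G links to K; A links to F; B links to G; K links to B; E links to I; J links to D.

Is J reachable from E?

Yes

Explore from E.
Distance 1: reach A, I.
Distance 2: reach F, K.
Distance 3: reach B.
Distance 4: reach G, J.
Found J.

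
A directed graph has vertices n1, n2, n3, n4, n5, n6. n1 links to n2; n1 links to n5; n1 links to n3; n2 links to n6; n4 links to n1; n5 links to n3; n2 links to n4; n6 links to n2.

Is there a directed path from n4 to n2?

Yes

Explore from n4.
Distance 1: reach n1.
Distance 2: reach n2, n3, n5.
Found n2.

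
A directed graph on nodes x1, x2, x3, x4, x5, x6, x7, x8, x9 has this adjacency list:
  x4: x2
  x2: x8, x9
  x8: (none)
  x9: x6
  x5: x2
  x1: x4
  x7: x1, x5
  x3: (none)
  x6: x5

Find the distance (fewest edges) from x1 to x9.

Distance 0: x1.
Distance 1: x4.
Distance 2: x2.
Distance 3: x8, x9 — contains x9.

3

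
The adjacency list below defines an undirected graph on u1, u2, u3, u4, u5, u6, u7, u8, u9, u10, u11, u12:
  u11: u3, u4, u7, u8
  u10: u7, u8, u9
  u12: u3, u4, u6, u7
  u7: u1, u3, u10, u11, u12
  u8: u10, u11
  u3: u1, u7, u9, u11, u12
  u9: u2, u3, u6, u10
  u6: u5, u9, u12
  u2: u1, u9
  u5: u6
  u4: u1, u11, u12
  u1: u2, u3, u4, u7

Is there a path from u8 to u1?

Yes

Explore from u8.
Distance 1: reach u10, u11.
Distance 2: reach u3, u4, u7, u9.
Distance 3: reach u1, u2, u6, u12.
Found u1.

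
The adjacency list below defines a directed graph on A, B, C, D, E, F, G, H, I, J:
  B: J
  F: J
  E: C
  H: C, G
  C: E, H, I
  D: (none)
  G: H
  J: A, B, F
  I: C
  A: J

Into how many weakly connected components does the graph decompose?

3

From A: component {A, B, F, J}.
From C: component {C, E, G, H, I}.
From D: component {D}.
That's 3 components.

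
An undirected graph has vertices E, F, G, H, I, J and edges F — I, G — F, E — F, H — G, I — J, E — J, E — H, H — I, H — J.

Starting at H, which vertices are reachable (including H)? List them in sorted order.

Start at H.
Its neighbours: E, G, I, J.
Then their neighbours: F.
Every vertex is now reached.

E, F, G, H, I, J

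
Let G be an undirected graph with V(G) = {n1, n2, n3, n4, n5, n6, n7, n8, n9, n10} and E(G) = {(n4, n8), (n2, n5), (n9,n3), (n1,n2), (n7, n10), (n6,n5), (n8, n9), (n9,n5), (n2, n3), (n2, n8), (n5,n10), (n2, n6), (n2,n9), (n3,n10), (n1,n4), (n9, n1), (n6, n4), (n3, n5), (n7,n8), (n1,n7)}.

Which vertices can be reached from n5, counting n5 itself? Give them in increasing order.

n1, n2, n3, n4, n5, n6, n7, n8, n9, n10

Start at n5.
Its neighbours: n2, n3, n6, n9, n10.
Then their neighbours: n1, n4, n7, n8.
Every vertex is now reached.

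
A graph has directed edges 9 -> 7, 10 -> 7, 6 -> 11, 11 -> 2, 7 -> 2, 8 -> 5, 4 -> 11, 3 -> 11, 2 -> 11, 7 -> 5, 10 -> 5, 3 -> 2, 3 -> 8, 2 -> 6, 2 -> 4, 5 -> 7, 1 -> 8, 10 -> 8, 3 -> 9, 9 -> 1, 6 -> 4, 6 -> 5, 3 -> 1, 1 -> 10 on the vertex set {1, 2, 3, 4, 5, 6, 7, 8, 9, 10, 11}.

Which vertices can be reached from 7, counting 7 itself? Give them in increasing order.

2, 4, 5, 6, 7, 11

Start at 7.
Its neighbours: 2, 5.
Then their neighbours: 4, 6, 11.
Nothing further is reachable.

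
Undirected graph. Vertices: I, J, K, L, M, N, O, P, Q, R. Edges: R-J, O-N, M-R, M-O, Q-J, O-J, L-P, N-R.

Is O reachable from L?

No

Explore from L.
Distance 1: reach P.
The search is exhausted without reaching O; it lies in a different component.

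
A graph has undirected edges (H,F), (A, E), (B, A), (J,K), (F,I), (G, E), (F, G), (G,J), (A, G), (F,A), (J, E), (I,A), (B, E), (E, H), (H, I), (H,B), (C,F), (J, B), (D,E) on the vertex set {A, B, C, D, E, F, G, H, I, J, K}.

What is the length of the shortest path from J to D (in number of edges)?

2

Distance 0: J.
Distance 1: B, E, G, K.
Distance 2: A, D, F, H — contains D.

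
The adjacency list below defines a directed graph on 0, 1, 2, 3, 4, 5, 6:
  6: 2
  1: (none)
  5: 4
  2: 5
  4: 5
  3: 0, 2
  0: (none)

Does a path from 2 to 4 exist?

Explore from 2.
Distance 1: reach 5.
Distance 2: reach 4.
Found 4.

Yes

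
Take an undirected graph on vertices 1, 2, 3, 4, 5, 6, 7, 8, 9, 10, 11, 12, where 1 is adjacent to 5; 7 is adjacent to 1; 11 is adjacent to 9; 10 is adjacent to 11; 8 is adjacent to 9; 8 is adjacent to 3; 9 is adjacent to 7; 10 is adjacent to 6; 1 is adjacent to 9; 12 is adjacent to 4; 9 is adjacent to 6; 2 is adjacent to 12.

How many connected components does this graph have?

From 1: component {1, 3, 5, 6, 7, 8, 9, 10, 11}.
From 2: component {2, 4, 12}.
That's 2 components.

2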